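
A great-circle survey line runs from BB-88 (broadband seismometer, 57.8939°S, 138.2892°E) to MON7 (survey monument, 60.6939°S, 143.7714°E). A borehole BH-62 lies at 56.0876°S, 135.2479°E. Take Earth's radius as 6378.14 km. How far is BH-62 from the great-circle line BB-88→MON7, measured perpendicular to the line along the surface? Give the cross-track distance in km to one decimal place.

5.5 km

δ₁₃ = central angle BB-88→BH-62 = 0.042771 rad  (haversine)
θ₁₃ = bearing BB-88→BH-62 = 316.188°,  θ₁₂ = bearing BB-88→MON7 = 137.339°
dₓₜ = R·arcsin(sin δ₁₃ · sin(θ₁₃ − θ₁₂)) = 6378.14·arcsin(0.04276·sin(178.849°)) = 5.479 km
|dₓₜ| = 5.479 km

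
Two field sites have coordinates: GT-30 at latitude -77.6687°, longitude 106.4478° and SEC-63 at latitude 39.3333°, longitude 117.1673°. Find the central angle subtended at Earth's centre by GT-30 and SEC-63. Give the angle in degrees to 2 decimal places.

Δφ = 117.0020°,  Δλ = 10.7195°
a = sin²(Δφ/2) + cos φ₁ cos φ₂ sin²(Δλ/2) = 0.728452
c = 2·arcsin(√a) = 2.045308 rad = 117.1875°

117.19°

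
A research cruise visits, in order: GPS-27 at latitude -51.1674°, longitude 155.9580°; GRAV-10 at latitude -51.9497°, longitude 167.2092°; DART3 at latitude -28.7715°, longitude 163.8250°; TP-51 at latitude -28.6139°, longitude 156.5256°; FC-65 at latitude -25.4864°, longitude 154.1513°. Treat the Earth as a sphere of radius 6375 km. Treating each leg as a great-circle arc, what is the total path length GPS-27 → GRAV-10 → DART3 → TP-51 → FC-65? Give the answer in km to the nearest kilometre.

4509 km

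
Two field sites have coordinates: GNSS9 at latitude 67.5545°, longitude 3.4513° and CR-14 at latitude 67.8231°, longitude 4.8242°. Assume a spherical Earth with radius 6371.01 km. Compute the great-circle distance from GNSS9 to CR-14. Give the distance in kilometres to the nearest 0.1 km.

Δφ = 0.2686°,  Δλ = 1.3729°
a = sin²(Δφ/2) + cos φ₁ cos φ₂ sin²(Δλ/2) = 0.000026
c = 2·arcsin(√a) = 0.010233 rad = 0.5863°
d = R·c = 6371.01 × 0.010233 = 65.2 km

65.2 km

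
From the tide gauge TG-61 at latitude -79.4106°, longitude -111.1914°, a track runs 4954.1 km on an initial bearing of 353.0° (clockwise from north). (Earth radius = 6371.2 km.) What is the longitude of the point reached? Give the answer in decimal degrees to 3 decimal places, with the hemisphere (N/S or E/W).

δ = d/R = 4954.1/6371.2 = 0.777577 rad
φ₂ = arcsin(sin φ₁ cos δ + cos φ₁ sin δ cos θ)
   = arcsin(-0.98297·0.71262 + 0.18377·0.70155·0.99255) = -34.92583°
λ₂ = λ₁ + atan2(sin θ sin δ cos φ₁, cos δ − sin φ₁ sin φ₂) = -117.17705°

117.177°W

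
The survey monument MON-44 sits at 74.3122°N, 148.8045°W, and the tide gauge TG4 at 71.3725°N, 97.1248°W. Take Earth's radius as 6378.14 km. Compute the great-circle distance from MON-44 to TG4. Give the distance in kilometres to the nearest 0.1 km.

Δφ = -2.9397°,  Δλ = 51.6797°
a = sin²(Δφ/2) + cos φ₁ cos φ₂ sin²(Δλ/2) = 0.017065
c = 2·arcsin(√a) = 0.262018 rad = 15.0126°
d = R·c = 6378.14 × 0.262018 = 1671.2 km

1671.2 km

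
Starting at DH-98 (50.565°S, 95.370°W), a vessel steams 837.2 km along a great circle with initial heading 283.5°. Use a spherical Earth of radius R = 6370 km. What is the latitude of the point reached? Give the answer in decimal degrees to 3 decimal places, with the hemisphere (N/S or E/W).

48.267°S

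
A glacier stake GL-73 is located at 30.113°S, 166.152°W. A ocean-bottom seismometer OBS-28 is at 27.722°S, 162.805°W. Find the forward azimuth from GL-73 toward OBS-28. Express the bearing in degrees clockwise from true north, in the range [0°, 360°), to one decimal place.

51.6°

Δλ = 3.3470°
y = sin Δλ · cos φ₂ = 0.051681
x = cos φ₁ sin φ₂ − sin φ₁ cos φ₂ cos Δλ = 0.040961
θ = atan2(y, x) = 51.6007° → 51.6007° (mod 360°)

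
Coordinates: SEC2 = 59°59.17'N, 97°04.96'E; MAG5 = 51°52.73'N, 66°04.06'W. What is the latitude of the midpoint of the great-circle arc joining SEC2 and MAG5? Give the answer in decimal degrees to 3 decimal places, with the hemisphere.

83.080°N

SEC2: φ = +59.98617°, λ = +97.08267°
MAG5: φ = +51.87883°, λ = -66.06767°
Bx = cos φ₂ cos Δλ = -0.590824,  By = cos φ₂ sin Δλ = -0.178939
φₘ = atan2(sin φ₁ + sin φ₂, √((cos φ₁ + Bx)² + By²)) = 83.07995°
λₘ = λ₁ + atan2(By, cos φ₁ + Bx) = -19.77498°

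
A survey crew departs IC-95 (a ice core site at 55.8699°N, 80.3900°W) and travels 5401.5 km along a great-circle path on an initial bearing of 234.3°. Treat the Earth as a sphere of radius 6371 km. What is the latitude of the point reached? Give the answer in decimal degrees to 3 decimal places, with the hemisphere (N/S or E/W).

δ = d/R = 5401.5/6371 = 0.847826 rad
φ₂ = arcsin(sin φ₁ cos δ + cos φ₁ sin δ cos θ)
   = arcsin(0.82777·0.66161 + 0.56107·0.74984·-0.58354) = 17.58713°
λ₂ = λ₁ + atan2(sin θ sin δ cos φ₁, cos δ − sin φ₁ sin φ₂) = -120.09195°

17.587°N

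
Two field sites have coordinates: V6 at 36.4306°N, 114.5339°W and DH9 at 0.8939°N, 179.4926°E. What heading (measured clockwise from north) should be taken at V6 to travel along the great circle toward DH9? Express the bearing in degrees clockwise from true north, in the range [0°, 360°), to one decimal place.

Δλ = -65.9735°
y = sin Δλ · cos φ₂ = -0.913246
x = cos φ₁ sin φ₂ − sin φ₁ cos φ₂ cos Δλ = -0.229209
θ = atan2(y, x) = -104.0892° → 255.9108° (mod 360°)

255.9°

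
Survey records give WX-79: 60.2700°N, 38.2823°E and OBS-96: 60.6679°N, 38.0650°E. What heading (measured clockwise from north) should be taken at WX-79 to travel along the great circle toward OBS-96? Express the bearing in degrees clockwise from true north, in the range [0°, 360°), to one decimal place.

Δλ = -0.2173°
y = sin Δλ · cos φ₂ = -0.001858
x = cos φ₁ sin φ₂ − sin φ₁ cos φ₂ cos Δλ = 0.006948
θ = atan2(y, x) = -14.9712° → 345.0288° (mod 360°)

345.0°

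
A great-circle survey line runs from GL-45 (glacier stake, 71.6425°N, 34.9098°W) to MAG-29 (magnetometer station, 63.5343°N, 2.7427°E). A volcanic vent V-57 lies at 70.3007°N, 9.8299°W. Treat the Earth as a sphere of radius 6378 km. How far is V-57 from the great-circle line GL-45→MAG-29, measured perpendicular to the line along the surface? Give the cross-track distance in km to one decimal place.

δ₁₃ = central angle GL-45→V-57 = 0.143535 rad  (haversine)
θ₁₃ = bearing GL-45→V-57 = 87.296°,  θ₁₂ = bearing GL-45→MAG-29 = 101.006°
dₓₜ = R·arcsin(sin δ₁₃ · sin(θ₁₃ − θ₁₂)) = 6378·arcsin(0.14304·sin(-13.710°)) = -216.264 km
|dₓₜ| = 216.264 km

216.3 km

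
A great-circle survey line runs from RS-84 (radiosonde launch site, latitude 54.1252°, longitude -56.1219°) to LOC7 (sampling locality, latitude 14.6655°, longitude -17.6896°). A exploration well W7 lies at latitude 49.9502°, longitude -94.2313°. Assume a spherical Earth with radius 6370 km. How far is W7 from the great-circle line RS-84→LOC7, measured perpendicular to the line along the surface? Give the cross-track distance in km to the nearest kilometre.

1366 km

δ₁₃ = central angle RS-84→W7 = 0.410386 rad  (haversine)
θ₁₃ = bearing RS-84→W7 = 275.515°,  θ₁₂ = bearing RS-84→LOC7 = 127.755°
dₓₜ = R·arcsin(sin δ₁₃ · sin(θ₁₃ − θ₁₂)) = 6370·arcsin(0.39896·sin(147.759°)) = 1366.237 km
|dₓₜ| = 1366.237 km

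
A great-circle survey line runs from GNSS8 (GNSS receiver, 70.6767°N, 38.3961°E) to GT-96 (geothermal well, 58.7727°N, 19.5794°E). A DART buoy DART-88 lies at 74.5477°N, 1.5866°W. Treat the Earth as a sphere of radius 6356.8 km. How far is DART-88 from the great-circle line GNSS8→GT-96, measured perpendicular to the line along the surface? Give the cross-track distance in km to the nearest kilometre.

1354 km

δ₁₃ = central angle GNSS8→DART-88 = 0.214376 rad  (haversine)
θ₁₃ = bearing GNSS8→DART-88 = 306.414°,  θ₁₂ = bearing GNSS8→GT-96 = 222.872°
dₓₜ = R·arcsin(sin δ₁₃ · sin(θ₁₃ − θ₁₂)) = 6356.8·arcsin(0.21274·sin(83.542°)) = 1353.963 km
|dₓₜ| = 1353.963 km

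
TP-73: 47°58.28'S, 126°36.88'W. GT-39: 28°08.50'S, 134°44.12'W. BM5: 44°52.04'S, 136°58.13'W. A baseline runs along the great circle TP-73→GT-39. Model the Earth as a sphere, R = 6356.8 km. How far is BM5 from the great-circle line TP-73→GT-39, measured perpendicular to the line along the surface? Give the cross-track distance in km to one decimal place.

657.9 km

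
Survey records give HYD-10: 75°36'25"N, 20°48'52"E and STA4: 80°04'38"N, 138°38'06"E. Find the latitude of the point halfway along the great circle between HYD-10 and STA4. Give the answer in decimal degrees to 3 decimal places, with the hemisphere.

HYD-10: φ = +75.60694°, λ = +20.81444°
STA4: φ = +80.07722°, λ = +138.63500°
Bx = cos φ₂ cos Δλ = -0.080423,  By = cos φ₂ sin Δλ = 0.152403
φₘ = atan2(sin φ₁ + sin φ₂, √((cos φ₁ + Bx)² + By²)) = 83.37417°
λₘ = λ₁ + atan2(By, cos φ₁ + Bx) = 63.00209°

83.374°N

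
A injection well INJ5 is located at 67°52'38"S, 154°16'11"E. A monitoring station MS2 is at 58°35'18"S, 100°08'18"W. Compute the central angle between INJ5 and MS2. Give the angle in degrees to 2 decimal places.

INJ5: φ = -67.87722°, λ = +154.26972°
MS2: φ = -58.58833°, λ = -100.13833°
Δφ = 9.2889°,  Δλ = 105.5919°
a = sin²(Δφ/2) + cos φ₁ cos φ₂ sin²(Δλ/2) = 0.131071
c = 2·arcsin(√a) = 0.740905 rad = 42.4507°

42.45°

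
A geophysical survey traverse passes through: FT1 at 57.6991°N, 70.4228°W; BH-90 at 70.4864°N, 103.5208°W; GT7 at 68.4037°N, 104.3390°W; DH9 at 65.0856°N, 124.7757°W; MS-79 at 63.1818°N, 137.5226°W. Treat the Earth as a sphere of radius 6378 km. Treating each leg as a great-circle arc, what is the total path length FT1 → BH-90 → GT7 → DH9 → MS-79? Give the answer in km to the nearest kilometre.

3953 km

FT1→BH-90: c = 0.329403 rad, d = 2100.93 km
BH-90→GT7: c = 0.036693 rad, d = 234.03 km
GT7→DH9: c = 0.151377 rad, d = 965.48 km
DH9→MS-79: c = 0.102378 rad, d = 652.97 km
Total = 2100.93 + 234.03 + 965.48 + 652.97 = 3953.42 km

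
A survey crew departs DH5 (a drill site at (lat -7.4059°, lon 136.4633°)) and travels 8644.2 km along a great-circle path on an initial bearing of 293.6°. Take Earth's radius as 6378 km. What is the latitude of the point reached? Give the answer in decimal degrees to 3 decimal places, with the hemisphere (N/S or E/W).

21.117°N

δ = d/R = 8644.2/6378 = 1.355315 rad
φ₂ = arcsin(sin φ₁ cos δ + cos φ₁ sin δ cos θ)
   = arcsin(-0.12890·0.21382 + 0.99166·0.97687·0.40035) = 21.11661°
λ₂ = λ₁ + atan2(sin θ sin δ cos φ₁, cos δ − sin φ₁ sin φ₂) = 62.80329°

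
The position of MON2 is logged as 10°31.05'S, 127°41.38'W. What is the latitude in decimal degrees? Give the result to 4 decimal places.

10.5175°S

10° + 31.05′/60 = 10 + 0.51750 = 10.5175°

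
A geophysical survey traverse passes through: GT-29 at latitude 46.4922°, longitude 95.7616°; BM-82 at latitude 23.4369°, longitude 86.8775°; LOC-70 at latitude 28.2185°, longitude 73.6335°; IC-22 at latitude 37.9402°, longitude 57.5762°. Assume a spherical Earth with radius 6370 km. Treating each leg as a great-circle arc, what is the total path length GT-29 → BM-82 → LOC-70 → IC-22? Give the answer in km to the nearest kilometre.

GT-29→BM-82: c = 0.421322 rad, d = 2683.82 km
BM-82→LOC-70: c = 0.223997 rad, d = 1426.86 km
LOC-70→IC-22: c = 0.289006 rad, d = 1840.97 km
Total = 2683.82 + 1426.86 + 1840.97 = 5951.65 km

5952 km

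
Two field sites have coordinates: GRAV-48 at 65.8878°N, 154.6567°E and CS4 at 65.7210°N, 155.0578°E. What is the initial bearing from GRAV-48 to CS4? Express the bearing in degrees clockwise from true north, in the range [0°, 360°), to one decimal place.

Δλ = 0.4011°
y = sin Δλ · cos φ₂ = 0.002878
x = cos φ₁ sin φ₂ − sin φ₁ cos φ₂ cos Δλ = -0.002902
θ = atan2(y, x) = 135.2335° → 135.2335° (mod 360°)

135.2°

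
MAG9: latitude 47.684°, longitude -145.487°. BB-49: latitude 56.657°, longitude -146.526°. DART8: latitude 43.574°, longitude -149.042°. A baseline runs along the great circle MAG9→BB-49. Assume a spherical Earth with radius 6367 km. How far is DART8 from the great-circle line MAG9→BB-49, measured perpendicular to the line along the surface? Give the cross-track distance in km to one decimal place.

314.2 km

δ₁₃ = central angle MAG9→DART8 = 0.083813 rad  (haversine)
θ₁₃ = bearing MAG9→DART8 = 212.454°,  θ₁₂ = bearing MAG9→BB-49 = 356.345°
dₓₜ = R·arcsin(sin δ₁₃ · sin(θ₁₃ − θ₁₂)) = 6367·arcsin(0.08371·sin(-143.891°)) = -314.240 km
|dₓₜ| = 314.240 km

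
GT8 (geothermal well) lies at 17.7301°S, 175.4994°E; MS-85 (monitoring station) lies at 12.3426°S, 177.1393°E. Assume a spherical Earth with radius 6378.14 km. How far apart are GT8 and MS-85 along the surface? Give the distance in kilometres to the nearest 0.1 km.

625.1 km

Δφ = 5.3875°,  Δλ = 1.6399°
a = sin²(Δφ/2) + cos φ₁ cos φ₂ sin²(Δλ/2) = 0.002399
c = 2·arcsin(√a) = 0.098005 rad = 5.6153°
d = R·c = 6378.14 × 0.098005 = 625.1 km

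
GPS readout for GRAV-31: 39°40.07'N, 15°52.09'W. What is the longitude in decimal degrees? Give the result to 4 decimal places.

15° + 52.09′/60 = 15 + 0.86817 = 15.8682°

15.8682°W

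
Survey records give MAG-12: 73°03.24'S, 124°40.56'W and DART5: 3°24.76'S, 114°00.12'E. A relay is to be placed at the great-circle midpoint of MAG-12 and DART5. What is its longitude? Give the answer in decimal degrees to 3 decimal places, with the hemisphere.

MAG-12: φ = -73.05400°, λ = -124.67600°
DART5: φ = -3.41267°, λ = +114.00200°
Bx = cos φ₂ cos Δλ = -0.518925,  By = cos φ₂ sin Δλ = -0.852744
φₘ = atan2(sin φ₁ + sin φ₂, √((cos φ₁ + Bx)² + By²)) = -49.02346°
λₘ = λ₁ + atan2(By, cos φ₁ + Bx) = 130.38904°

130.389°E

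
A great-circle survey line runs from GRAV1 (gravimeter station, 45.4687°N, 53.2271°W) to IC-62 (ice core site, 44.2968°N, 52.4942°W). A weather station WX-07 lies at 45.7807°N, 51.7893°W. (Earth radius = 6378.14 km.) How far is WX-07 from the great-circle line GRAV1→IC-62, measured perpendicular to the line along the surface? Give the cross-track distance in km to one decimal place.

116.5 km

δ₁₃ = central angle GRAV1→WX-07 = 0.018375 rad  (haversine)
θ₁₃ = bearing GRAV1→WX-07 = 72.249°,  θ₁₂ = bearing GRAV1→IC-62 = 155.841°
dₓₜ = R·arcsin(sin δ₁₃ · sin(θ₁₃ − θ₁₂)) = 6378.14·arcsin(0.01837·sin(-83.593°)) = -116.466 km
|dₓₜ| = 116.466 km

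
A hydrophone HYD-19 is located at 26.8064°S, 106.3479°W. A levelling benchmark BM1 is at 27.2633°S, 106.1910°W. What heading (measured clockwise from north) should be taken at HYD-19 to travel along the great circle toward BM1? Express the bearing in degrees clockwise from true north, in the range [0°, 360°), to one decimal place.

Δλ = 0.1569°
y = sin Δλ · cos φ₂ = 0.002434
x = cos φ₁ sin φ₂ − sin φ₁ cos φ₂ cos Δλ = -0.007976
θ = atan2(y, x) = 163.0279° → 163.0279° (mod 360°)

163.0°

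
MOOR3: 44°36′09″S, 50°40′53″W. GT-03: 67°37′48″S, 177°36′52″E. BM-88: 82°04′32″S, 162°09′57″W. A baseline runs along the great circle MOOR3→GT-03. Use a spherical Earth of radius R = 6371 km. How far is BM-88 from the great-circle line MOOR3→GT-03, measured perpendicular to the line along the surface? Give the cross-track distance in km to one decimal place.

746.0 km

MOOR3: φ = -44.60250°, λ = -50.68139°
GT-03: φ = -67.63000°, λ = +177.61444°
BM-88: φ = -82.07556°, λ = -162.16583°
δ₁₃ = central angle MOOR3→BM-88 = 0.850606 rad  (haversine)
θ₁₃ = bearing MOOR3→BM-88 = 189.827°,  θ₁₂ = bearing MOOR3→GT-03 = 198.768°
dₓₜ = R·arcsin(sin δ₁₃ · sin(θ₁₃ − θ₁₂)) = 6371·arcsin(0.75168·sin(-8.941°)) = -745.994 km
|dₓₜ| = 745.994 km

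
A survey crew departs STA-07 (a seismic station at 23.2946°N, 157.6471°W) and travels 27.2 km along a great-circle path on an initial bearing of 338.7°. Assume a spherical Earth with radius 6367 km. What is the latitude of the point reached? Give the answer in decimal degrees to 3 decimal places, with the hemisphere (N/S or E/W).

23.523°N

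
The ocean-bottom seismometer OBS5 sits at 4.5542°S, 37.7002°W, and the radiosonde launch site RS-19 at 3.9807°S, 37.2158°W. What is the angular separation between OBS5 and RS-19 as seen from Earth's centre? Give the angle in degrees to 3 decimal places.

0.750°

Δφ = 0.5735°,  Δλ = 0.4844°
a = sin²(Δφ/2) + cos φ₁ cos φ₂ sin²(Δλ/2) = 0.000043
c = 2·arcsin(√a) = 0.013087 rad = 0.7498°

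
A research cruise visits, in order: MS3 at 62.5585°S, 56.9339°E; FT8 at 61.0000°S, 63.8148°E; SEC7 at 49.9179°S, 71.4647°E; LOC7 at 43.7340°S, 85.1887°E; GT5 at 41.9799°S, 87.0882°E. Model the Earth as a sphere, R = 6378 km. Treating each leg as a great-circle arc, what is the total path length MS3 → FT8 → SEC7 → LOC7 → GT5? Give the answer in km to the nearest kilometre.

3222 km

MS3→FT8: c = 0.062925 rad, d = 401.34 km
FT8→SEC7: c = 0.207376 rad, d = 1322.64 km
SEC7→LOC7: c = 0.195768 rad, d = 1248.61 km
LOC7→GT5: c = 0.039086 rad, d = 249.29 km
Total = 401.34 + 1322.64 + 1248.61 + 249.29 = 3221.88 km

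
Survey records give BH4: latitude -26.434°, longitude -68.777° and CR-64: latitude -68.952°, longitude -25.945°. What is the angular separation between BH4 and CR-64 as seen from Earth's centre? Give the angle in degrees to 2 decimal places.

Δφ = -42.5180°,  Δλ = 42.8320°
a = sin²(Δφ/2) + cos φ₁ cos φ₂ sin²(Δλ/2) = 0.174345
c = 2·arcsin(√a) = 0.861486 rad = 49.3595°

49.36°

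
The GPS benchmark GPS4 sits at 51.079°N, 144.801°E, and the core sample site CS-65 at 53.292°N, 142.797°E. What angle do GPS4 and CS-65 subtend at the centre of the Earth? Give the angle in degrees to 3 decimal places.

2.531°

Δφ = 2.2130°,  Δλ = -2.0040°
a = sin²(Δφ/2) + cos φ₁ cos φ₂ sin²(Δλ/2) = 0.000488
c = 2·arcsin(√a) = 0.044174 rad = 2.5310°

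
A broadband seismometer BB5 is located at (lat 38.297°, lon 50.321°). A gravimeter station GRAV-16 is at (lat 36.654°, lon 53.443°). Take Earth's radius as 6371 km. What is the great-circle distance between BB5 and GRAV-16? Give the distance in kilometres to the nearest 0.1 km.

Δφ = -1.6430°,  Δλ = 3.1220°
a = sin²(Δφ/2) + cos φ₁ cos φ₂ sin²(Δλ/2) = 0.000673
c = 2·arcsin(√a) = 0.051882 rad = 2.9726°
d = R·c = 6371 × 0.051882 = 330.5 km

330.5 km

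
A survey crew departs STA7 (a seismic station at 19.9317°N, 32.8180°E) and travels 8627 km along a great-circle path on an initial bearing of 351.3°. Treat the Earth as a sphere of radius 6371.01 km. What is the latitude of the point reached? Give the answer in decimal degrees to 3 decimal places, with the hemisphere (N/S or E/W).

δ = d/R = 8627/6371.01 = 1.354102 rad
φ₂ = arcsin(sin φ₁ cos δ + cos φ₁ sin δ cos θ)
   = arcsin(0.34090·0.21500 + 0.94010·0.97661·0.98849) = 78.76735°
λ₂ = λ₁ + atan2(sin θ sin δ cos φ₁, cos δ − sin φ₁ sin φ₂) = -97.86218°

78.767°N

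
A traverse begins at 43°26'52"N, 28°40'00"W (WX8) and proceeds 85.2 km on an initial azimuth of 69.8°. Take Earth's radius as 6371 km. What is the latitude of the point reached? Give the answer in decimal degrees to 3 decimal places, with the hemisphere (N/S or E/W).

43.708°N

WX8: φ = +43.44778°, λ = -28.66667°
δ = d/R = 85.2/6371 = 0.013373 rad
φ₂ = arcsin(sin φ₁ cos δ + cos φ₁ sin δ cos θ)
   = arcsin(0.68769·0.99991 + 0.72600·0.01337·0.34530) = 43.70805°
λ₂ = λ₁ + atan2(sin θ sin δ cos φ₁, cos δ − sin φ₁ sin φ₂) = -27.67187°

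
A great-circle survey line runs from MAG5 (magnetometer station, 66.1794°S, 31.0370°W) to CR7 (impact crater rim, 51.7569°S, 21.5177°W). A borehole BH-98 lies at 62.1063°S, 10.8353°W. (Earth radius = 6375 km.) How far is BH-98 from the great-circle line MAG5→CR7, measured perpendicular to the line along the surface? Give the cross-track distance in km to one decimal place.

839.2 km

δ₁₃ = central angle MAG5→BH-98 = 0.168420 rad  (haversine)
θ₁₃ = bearing MAG5→BH-98 = 74.534°,  θ₁₂ = bearing MAG5→CR7 = 22.991°
dₓₜ = R·arcsin(sin δ₁₃ · sin(θ₁₃ − θ₁₂)) = 6375·arcsin(0.16762·sin(51.543°)) = 839.217 km
|dₓₜ| = 839.217 km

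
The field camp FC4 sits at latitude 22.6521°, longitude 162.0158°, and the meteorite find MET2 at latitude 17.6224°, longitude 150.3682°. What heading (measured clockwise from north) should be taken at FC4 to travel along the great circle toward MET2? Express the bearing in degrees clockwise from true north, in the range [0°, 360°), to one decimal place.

Δλ = -11.6476°
y = sin Δλ · cos φ₂ = -0.192417
x = cos φ₁ sin φ₂ − sin φ₁ cos φ₂ cos Δλ = -0.080114
θ = atan2(y, x) = -112.6045° → 247.3955° (mod 360°)

247.4°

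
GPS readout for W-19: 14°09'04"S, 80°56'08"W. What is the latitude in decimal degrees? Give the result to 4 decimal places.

14.1511°S

14° + 9′/60 + 4″/3600 = 14 + 0.15000 + 0.00111 = 14.1511°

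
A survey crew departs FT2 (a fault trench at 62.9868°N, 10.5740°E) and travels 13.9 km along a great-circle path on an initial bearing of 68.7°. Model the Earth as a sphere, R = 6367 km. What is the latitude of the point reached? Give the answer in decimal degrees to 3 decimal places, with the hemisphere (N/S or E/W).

63.032°N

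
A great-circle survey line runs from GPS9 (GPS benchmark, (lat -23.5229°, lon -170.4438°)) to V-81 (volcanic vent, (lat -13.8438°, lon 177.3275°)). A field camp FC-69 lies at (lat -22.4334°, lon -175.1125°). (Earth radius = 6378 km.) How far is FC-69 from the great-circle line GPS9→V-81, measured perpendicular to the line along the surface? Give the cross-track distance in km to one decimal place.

204.2 km

δ₁₃ = central angle GPS9→FC-69 = 0.077386 rad  (haversine)
θ₁₃ = bearing GPS9→FC-69 = 283.304°,  θ₁₂ = bearing GPS9→V-81 = 307.767°
dₓₜ = R·arcsin(sin δ₁₃ · sin(θ₁₃ − θ₁₂)) = 6378·arcsin(0.07731·sin(-24.463°)) = -204.220 km
|dₓₜ| = 204.220 km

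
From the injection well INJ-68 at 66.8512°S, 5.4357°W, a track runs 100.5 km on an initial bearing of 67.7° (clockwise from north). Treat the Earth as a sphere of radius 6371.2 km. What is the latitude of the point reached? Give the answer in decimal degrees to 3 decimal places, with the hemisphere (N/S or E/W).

δ = d/R = 100.5/6371.2 = 0.015774 rad
φ₂ = arcsin(sin φ₁ cos δ + cos φ₁ sin δ cos θ)
   = arcsin(-0.91949·0.99988 + 0.39312·0.01577·0.37946) = -66.49419°
λ₂ = λ₁ + atan2(sin θ sin δ cos φ₁, cos δ − sin φ₁ sin φ₂) = -3.33876°

66.494°S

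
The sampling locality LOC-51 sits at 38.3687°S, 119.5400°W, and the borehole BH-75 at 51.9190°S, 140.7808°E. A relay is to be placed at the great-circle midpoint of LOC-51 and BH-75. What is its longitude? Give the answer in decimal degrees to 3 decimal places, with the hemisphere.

Bx = cos φ₂ cos Δλ = -0.103699,  By = cos φ₂ sin Δλ = -0.607995
φₘ = atan2(sin φ₁ + sin φ₂, √((cos φ₁ + Bx)² + By²)) = -57.05310°
λₘ = λ₁ + atan2(By, cos φ₁ + Bx) = -161.32627°

161.326°W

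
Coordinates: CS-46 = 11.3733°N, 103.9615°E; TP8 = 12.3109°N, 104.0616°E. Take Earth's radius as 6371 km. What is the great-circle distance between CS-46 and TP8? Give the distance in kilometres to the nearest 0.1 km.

Δφ = 0.9376°,  Δλ = 0.1001°
a = sin²(Δφ/2) + cos φ₁ cos φ₂ sin²(Δλ/2) = 0.000068
c = 2·arcsin(√a) = 0.016453 rad = 0.9427°
d = R·c = 6371 × 0.016453 = 104.8 km

104.8 km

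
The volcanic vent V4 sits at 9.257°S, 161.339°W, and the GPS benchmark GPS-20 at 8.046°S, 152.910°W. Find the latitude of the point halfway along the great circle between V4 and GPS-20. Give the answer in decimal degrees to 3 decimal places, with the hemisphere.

Bx = cos φ₂ cos Δλ = 0.979461,  By = cos φ₂ sin Δλ = 0.145141
φₘ = atan2(sin φ₁ + sin φ₂, √((cos φ₁ + Bx)² + By²)) = -8.67460°
λₘ = λ₁ + atan2(By, cos φ₁ + Bx) = -157.11771°

8.675°S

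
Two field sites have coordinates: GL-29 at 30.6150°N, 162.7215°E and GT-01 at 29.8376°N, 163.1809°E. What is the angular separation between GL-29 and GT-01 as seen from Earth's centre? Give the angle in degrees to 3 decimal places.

Δφ = -0.7774°,  Δλ = 0.4594°
a = sin²(Δφ/2) + cos φ₁ cos φ₂ sin²(Δλ/2) = 0.000058
c = 2·arcsin(√a) = 0.015235 rad = 0.8729°

0.873°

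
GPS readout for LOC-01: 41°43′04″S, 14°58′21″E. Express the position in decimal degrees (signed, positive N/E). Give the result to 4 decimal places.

lat: 41.7178° S → -41.7178°
lon: 14.9725° E → +14.9725°

-41.7178°, +14.9725°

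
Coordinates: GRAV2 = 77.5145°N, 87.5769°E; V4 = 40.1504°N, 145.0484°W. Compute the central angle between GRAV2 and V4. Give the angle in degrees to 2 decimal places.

58.05°

Δφ = -37.3641°,  Δλ = 127.3747°
a = sin²(Δφ/2) + cos φ₁ cos φ₂ sin²(Δλ/2) = 0.235381
c = 2·arcsin(√a) = 1.013094 rad = 58.0460°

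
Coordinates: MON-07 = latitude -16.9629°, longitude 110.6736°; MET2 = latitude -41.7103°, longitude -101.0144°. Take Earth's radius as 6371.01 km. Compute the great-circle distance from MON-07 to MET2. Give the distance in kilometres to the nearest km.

12723 km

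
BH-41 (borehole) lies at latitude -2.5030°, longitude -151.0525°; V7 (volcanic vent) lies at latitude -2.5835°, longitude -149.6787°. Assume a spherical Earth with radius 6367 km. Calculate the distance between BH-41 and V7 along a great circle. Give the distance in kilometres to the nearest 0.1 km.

152.8 km

Δφ = -0.0805°,  Δλ = 1.3738°
a = sin²(Δφ/2) + cos φ₁ cos φ₂ sin²(Δλ/2) = 0.000144
c = 2·arcsin(√a) = 0.023995 rad = 1.3748°
d = R·c = 6367 × 0.023995 = 152.8 km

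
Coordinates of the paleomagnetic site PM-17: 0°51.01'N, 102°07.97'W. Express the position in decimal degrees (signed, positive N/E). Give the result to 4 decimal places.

lat: 0.8502° N → +0.8502°
lon: 102.1328° W → -102.1328°

+0.8502°, -102.1328°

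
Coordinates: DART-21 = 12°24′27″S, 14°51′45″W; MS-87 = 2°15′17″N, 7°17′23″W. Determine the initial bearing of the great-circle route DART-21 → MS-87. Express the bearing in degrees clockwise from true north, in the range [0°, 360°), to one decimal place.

DART-21: φ = -12.40750°, λ = -14.86250°
MS-87: φ = +2.25472°, λ = -7.28972°
Δλ = 7.5728°
y = sin Δλ · cos φ₂ = 0.131683
x = cos φ₁ sin φ₂ − sin φ₁ cos φ₂ cos Δλ = 0.251248
θ = atan2(y, x) = 27.6598° → 27.6598° (mod 360°)

27.7°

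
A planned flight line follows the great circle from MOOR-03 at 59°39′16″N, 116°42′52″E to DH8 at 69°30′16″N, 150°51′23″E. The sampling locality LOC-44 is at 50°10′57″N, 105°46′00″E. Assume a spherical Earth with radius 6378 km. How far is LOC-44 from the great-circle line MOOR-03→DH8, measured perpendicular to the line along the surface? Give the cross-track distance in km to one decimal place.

MOOR-03: φ = +59.65444°, λ = +116.71444°
DH8: φ = +69.50444°, λ = +150.85639°
LOC-44: φ = +50.18250°, λ = +105.76667°
δ₁₃ = central angle MOOR-03→LOC-44 = 0.197915 rad  (haversine)
θ₁₃ = bearing MOOR-03→LOC-44 = 218.206°,  θ₁₂ = bearing MOOR-03→DH8 = 41.368°
dₓₜ = R·arcsin(sin δ₁₃ · sin(θ₁₃ − θ₁₂)) = 6378·arcsin(0.19663·sin(176.837°)) = 69.187 km
|dₓₜ| = 69.187 km

69.2 km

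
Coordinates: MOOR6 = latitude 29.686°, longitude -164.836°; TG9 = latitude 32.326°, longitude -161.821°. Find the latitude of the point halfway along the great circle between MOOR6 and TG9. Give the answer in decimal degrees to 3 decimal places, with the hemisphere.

Bx = cos φ₂ cos Δλ = 0.843850,  By = cos φ₂ sin Δλ = 0.044446
φₘ = atan2(sin φ₁ + sin φ₂, √((cos φ₁ + Bx)² + By²)) = 31.01476°
λₘ = λ₁ + atan2(By, cos φ₁ + Bx) = -163.34938°

31.015°N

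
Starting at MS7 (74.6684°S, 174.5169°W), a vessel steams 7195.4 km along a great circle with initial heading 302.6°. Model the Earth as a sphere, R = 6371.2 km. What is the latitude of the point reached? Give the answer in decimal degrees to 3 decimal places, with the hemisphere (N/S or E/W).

16.453°S

δ = d/R = 7195.4/6371.2 = 1.129363 rad
φ₂ = arcsin(sin φ₁ cos δ + cos φ₁ sin δ cos θ)
   = arcsin(-0.96441·0.42724 + 0.26440·0.90414·0.53877) = -16.45324°
λ₂ = λ₁ + atan2(sin θ sin δ cos φ₁, cos δ − sin φ₁ sin φ₂) = 132.90169°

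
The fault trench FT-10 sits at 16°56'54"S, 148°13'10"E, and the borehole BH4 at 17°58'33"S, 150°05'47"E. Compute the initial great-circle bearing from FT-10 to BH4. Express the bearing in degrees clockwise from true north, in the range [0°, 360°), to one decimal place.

120.1°

FT-10: φ = -16.94833°, λ = +148.21944°
BH4: φ = -17.97583°, λ = +150.09639°
Δλ = 1.8769°
y = sin Δλ · cos φ₂ = 0.031154
x = cos φ₁ sin φ₂ − sin φ₁ cos φ₂ cos Δλ = -0.018081
θ = atan2(y, x) = 120.1297° → 120.1297° (mod 360°)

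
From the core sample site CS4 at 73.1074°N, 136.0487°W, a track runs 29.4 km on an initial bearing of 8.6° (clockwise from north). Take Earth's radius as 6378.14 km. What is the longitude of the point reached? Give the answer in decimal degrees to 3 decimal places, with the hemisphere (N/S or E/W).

δ = d/R = 29.4/6378.14 = 0.004609 rad
φ₂ = arcsin(sin φ₁ cos δ + cos φ₁ sin δ cos θ)
   = arcsin(0.95685·0.99999 + 0.29058·0.00461·0.98876) = 73.36849°
λ₂ = λ₁ + atan2(sin θ sin δ cos φ₁, cos δ − sin φ₁ sin φ₂) = -135.91072°

135.911°W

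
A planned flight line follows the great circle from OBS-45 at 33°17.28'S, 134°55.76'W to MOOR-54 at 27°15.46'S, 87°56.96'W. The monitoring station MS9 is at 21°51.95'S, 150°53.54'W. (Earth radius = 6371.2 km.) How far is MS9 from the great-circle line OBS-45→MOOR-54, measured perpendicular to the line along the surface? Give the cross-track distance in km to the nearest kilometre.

OBS-45: φ = -33.28800°, λ = -134.92933°
MOOR-54: φ = -27.25767°, λ = -87.94933°
MS9: φ = -21.86583°, λ = -150.89233°
δ₁₃ = central angle OBS-45→MS9 = 0.316663 rad  (haversine)
θ₁₃ = bearing OBS-45→MS9 = 304.952°,  θ₁₂ = bearing OBS-45→MOOR-54 = 94.397°
dₓₜ = R·arcsin(sin δ₁₃ · sin(θ₁₃ − θ₁₂)) = 6371.2·arcsin(0.31140·sin(210.555°)) = -1012.840 km
|dₓₜ| = 1012.840 km

1013 km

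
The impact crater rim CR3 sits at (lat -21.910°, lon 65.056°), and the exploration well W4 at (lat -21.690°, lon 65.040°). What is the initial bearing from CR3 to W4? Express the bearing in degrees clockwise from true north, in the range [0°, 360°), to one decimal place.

Δλ = -0.0160°
y = sin Δλ · cos φ₂ = -0.000259
x = cos φ₁ sin φ₂ − sin φ₁ cos φ₂ cos Δλ = 0.003840
θ = atan2(y, x) = -3.8661° → 356.1339° (mod 360°)

356.1°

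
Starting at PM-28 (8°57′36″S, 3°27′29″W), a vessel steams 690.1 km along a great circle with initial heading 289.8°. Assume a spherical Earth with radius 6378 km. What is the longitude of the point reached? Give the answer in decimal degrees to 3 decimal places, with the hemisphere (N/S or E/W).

PM-28: φ = -8.96000°, λ = -3.45806°
δ = d/R = 690.1/6378 = 0.108200 rad
φ₂ = arcsin(sin φ₁ cos δ + cos φ₁ sin δ cos θ)
   = arcsin(-0.15574·0.99415 + 0.98780·0.10799·0.33874) = -6.81711°
λ₂ = λ₁ + atan2(sin θ sin δ cos φ₁, cos δ − sin φ₁ sin φ₂) = -9.33131°

9.331°W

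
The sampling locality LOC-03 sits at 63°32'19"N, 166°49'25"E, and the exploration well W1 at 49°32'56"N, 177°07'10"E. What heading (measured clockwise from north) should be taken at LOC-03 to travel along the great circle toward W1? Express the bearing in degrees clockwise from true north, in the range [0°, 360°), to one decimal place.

LOC-03: φ = +63.53861°, λ = +166.82361°
W1: φ = +49.54889°, λ = +177.11944°
Δλ = 10.2958°
y = sin Δλ · cos φ₂ = 0.115960
x = cos φ₁ sin φ₂ − sin φ₁ cos φ₂ cos Δλ = -0.232395
θ = atan2(y, x) = 153.4818° → 153.4818° (mod 360°)

153.5°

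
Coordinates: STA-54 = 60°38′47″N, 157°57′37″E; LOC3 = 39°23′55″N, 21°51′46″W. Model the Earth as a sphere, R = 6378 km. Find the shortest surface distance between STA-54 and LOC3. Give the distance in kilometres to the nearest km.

8900 km

STA-54: φ = +60.64639°, λ = +157.96028°
LOC3: φ = +39.39861°, λ = -21.86278°
Δφ = -21.2478°,  Δλ = -179.8231°
a = sin²(Δφ/2) + cos φ₁ cos φ₂ sin²(Δλ/2) = 0.412788
c = 2·arcsin(√a) = 1.395476 rad = 79.9549°
d = R·c = 6378 × 1.395476 = 8900.3 km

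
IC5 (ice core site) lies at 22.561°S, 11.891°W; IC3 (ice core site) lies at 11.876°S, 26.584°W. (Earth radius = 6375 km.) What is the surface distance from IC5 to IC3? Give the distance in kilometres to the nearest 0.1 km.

Δφ = 10.6850°,  Δλ = -14.6930°
a = sin²(Δφ/2) + cos φ₁ cos φ₂ sin²(Δλ/2) = 0.023445
c = 2·arcsin(√a) = 0.307448 rad = 17.6155°
d = R·c = 6375 × 0.307448 = 1960.0 km

1960.0 km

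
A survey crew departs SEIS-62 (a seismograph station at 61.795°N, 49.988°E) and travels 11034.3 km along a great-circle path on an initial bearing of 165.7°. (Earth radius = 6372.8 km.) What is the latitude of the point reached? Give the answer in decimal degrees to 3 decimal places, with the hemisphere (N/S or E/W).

δ = d/R = 11034.3/6372.8 = 1.731468 rad
φ₂ = arcsin(sin φ₁ cos δ + cos φ₁ sin δ cos θ)
   = arcsin(0.88126·-0.15998 + 0.47263·0.98712·-0.96902) = -36.37520°
λ₂ = λ₁ + atan2(sin θ sin δ cos φ₁, cos δ − sin φ₁ sin φ₂) = 67.61520°

36.375°S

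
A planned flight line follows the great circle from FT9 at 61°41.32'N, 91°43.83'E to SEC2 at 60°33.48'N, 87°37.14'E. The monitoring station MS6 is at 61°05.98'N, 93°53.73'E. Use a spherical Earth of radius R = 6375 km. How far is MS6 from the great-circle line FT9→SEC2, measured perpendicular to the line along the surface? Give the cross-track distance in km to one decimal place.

110.6 km

FT9: φ = +61.68867°, λ = +91.73050°
SEC2: φ = +60.55800°, λ = +87.61900°
MS6: φ = +61.09967°, λ = +93.89550°
δ₁₃ = central angle FT9→MS6 = 0.020807 rad  (haversine)
θ₁₃ = bearing FT9→MS6 = 118.653°,  θ₁₂ = bearing FT9→SEC2 = 242.152°
dₓₜ = R·arcsin(sin δ₁₃ · sin(θ₁₃ − θ₁₂)) = 6375·arcsin(0.02081·sin(-123.499°)) = -110.607 km
|dₓₜ| = 110.607 km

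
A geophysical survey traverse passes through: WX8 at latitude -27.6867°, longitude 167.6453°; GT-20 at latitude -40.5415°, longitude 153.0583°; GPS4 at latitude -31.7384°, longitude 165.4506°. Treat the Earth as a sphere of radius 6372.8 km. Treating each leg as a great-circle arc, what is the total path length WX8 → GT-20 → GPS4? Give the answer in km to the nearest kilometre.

WX8→GT-20: c = 0.306994 rad, d = 1956.41 km
GT-20→GPS4: c = 0.232201 rad, d = 1479.77 km
Total = 1956.41 + 1479.77 = 3436.19 km

3436 km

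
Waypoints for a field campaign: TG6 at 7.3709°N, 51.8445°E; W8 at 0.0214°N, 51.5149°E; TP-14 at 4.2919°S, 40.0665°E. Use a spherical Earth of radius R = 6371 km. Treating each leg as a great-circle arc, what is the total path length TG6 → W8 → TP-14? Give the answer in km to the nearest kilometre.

TG6→W8: c = 0.128401 rad, d = 818.04 km
W8→TP-14: c = 0.213349 rad, d = 1359.24 km
Total = 818.04 + 1359.24 = 2177.29 km

2177 km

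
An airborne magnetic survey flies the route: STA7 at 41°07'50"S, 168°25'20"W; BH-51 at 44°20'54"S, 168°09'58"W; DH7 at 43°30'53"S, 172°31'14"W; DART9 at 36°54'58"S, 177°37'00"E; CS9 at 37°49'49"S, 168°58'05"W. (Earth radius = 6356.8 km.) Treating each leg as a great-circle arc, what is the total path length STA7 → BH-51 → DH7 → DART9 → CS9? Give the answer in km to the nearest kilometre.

STA7: φ = -41.13056°, λ = -168.42222°
BH-51: φ = -44.34833°, λ = -168.16611°
DH7: φ = -43.51472°, λ = -172.52056°
DART9: φ = -36.91611°, λ = +177.61667°
CS9: φ = -37.83028°, λ = -168.96806°
STA7→BH-51: c = 0.056257 rad, d = 357.61 km
BH-51→DH7: c = 0.056625 rad, d = 359.96 km
DH7→DART9: c = 0.174540 rad, d = 1109.52 km
DART9→CS9: c = 0.186592 rad, d = 1186.13 km
Total = 357.61 + 359.96 + 1109.52 + 1186.13 = 3013.21 km

3013 km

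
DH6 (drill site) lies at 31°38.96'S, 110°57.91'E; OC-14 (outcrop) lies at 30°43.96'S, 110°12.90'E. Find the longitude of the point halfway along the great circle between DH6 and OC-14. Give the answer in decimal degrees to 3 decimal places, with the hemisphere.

110.588°E

DH6: φ = -31.64933°, λ = +110.96517°
OC-14: φ = -30.73267°, λ = +110.21500°
Bx = cos φ₂ cos Δλ = 0.859487,  By = cos φ₂ sin Δλ = -0.011254
φₘ = atan2(sin φ₁ + sin φ₂, √((cos φ₁ + Bx)² + By²)) = -31.19154°
λₘ = λ₁ + atan2(By, cos φ₁ + Bx) = 110.58827°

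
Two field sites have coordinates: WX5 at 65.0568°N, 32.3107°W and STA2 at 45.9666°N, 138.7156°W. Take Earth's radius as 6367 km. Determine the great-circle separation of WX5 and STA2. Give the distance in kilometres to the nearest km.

Δφ = -19.0902°,  Δλ = -106.4049°
a = sin²(Δφ/2) + cos φ₁ cos φ₂ sin²(Δλ/2) = 0.215455
c = 2·arcsin(√a) = 0.965397 rad = 55.3131°
d = R·c = 6367 × 0.965397 = 6146.7 km

6147 km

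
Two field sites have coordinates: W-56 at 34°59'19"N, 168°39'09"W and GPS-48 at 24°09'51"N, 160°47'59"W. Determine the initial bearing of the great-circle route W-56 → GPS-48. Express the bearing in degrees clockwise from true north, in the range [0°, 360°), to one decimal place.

145.7°

W-56: φ = +34.98861°, λ = -168.65250°
GPS-48: φ = +24.16417°, λ = -160.79972°
Δλ = 7.8528°
y = sin Δλ · cos φ₂ = 0.124656
x = cos φ₁ sin φ₂ − sin φ₁ cos φ₂ cos Δλ = -0.182894
θ = atan2(y, x) = 145.7226° → 145.7226° (mod 360°)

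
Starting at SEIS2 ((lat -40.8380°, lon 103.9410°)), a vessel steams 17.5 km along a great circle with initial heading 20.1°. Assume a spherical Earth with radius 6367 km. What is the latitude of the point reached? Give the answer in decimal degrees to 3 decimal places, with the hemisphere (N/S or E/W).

40.690°S

δ = d/R = 17.5/6367 = 0.002749 rad
φ₂ = arcsin(sin φ₁ cos δ + cos φ₁ sin δ cos θ)
   = arcsin(-0.65392·1.00000 + 0.75656·0.00275·0.93909) = -40.69009°
λ₂ = λ₁ + atan2(sin θ sin δ cos φ₁, cos δ − sin φ₁ sin φ₂) = 104.01237°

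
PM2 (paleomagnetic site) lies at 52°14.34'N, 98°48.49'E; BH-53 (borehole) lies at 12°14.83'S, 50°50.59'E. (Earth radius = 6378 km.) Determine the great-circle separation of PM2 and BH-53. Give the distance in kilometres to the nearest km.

8519 km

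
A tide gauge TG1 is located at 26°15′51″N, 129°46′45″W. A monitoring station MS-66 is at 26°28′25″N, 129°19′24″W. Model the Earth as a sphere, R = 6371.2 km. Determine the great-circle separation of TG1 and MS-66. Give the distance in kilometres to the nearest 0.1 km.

TG1: φ = +26.26417°, λ = -129.77917°
MS-66: φ = +26.47361°, λ = -129.32333°
Δφ = 0.2094°,  Δλ = 0.4558°
a = sin²(Δφ/2) + cos φ₁ cos φ₂ sin²(Δλ/2) = 0.000016
c = 2·arcsin(√a) = 0.008011 rad = 0.4590°
d = R·c = 6371.2 × 0.008011 = 51.0 km

51.0 km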